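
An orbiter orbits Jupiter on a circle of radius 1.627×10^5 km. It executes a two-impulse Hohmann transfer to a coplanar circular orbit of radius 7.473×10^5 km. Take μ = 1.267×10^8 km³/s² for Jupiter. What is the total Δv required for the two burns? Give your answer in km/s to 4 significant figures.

The Hohmann ellipse has a_t = (r₁ + r₂)/2 = 4.550×10^5 km.
At r₁ the circular-orbit speed is v₁ = √(μ/r₁) = 27.906 km/s.
Transfer-orbit speed at r₁ (v² = μ(2/r − 1/a)): v_p = √[μ(2/r₁ − 1/a_t)] = 35.763 km/s.
First burn Δv₁ = |v_p − v₁| = 7.857 km/s.
Circular speed at r₂: v₂ = √(μ/r₂) = 13.021 km/s.
Transfer-orbit speed at r₂: v_a = √[μ(2/r₂ − 1/a_t)] = 7.7863 km/s.
Second burn Δv₂ = |v₂ − v_a| = 5.235 km/s.
Δv = Δv₁ + Δv₂ = 7.857 + 5.235 = 13.09 km/s.

Δv = 13.09 km/s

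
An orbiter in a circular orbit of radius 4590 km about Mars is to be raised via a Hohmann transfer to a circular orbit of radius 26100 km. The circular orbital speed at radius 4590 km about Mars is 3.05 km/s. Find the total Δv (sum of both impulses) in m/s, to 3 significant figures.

From the circular-orbit relation v² = μ/r at r = 4590 km: μ = v²r = (3.05)² × 4590 = 42698.5 km³/s².
The Hohmann ellipse has a_t = (r₁ + r₂)/2 = 15345 km.
Circular speed at r₁: v₁ = √(μ/r₁) = √(42698.5/4590) = 3.0500 km/s.
Transfer-orbit speed at r₁ (vis-viva): v_p = √[μ(2/r₁ − 1/a_t)] = 3.9777 km/s.
First burn Δv₁ = |v_p − v₁| = 0.9277 km/s.
At r₂, v₂ = √(μ/r₂) = 1.279 km/s.
Transfer-orbit speed at r₂: v_a = √[μ(2/r₂ − 1/a_t)] = 0.6995 km/s.
Second burn Δv₂ = |v₂ − v_a| = 0.5795 km/s.
Δv = Δv₁ + Δv₂ = 0.9277 + 0.5795 = 1.507 km/s.

Δv = 1510 m/s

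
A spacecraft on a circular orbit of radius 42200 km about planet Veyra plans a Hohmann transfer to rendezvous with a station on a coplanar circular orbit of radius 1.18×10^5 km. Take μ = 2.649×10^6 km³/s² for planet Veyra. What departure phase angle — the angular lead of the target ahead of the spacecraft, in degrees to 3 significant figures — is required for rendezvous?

φ = 79.3°

Transfer-ellipse semi-major axis a_t = (r₁ + r₂)/2 = (42200 + 1.180×10^5)/2 = 80100 km.
The half-period of the transfer ellipse is t = π√(a_t³/μ) = 43760 s.
The target's mean motion on its circular orbit is ω₂ = √(μ/r₂³) = 4.015×10^-5 rad/s.
Angle swept by the target during transfer: ω₂·t = 1.757 rad = 100.7°.
The spacecraft traverses 180° on the transfer ellipse, so the target must lead by 180° − 100.7° = 79.3°.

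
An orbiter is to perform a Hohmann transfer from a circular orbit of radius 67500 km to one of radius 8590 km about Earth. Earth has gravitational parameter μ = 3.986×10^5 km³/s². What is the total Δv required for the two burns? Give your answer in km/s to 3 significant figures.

Semi-major axis of the transfer orbit: a_t = (67500 + 8590)/2 = 38045 km.
At r₁ the circular-orbit speed is v₁ = √(μ/r₁) = 2.430 km/s.
On the transfer ellipse at r₁, vis-viva gives v_a = √[μ(2/r₁ − 1/a_t)] = 1.155 km/s.
First burn Δv₁ = |v_a − v₁| = 1.275 km/s.
Circular speed at r₂: v₂ = √(μ/r₂) = 6.812 km/s.
Transfer-orbit speed at r₂: v_p = √[μ(2/r₂ − 1/a_t)] = 9.074 km/s.
Second burn Δv₂ = |v₂ − v_p| = 2.262 km/s.
Δv = Δv₁ + Δv₂ = 1.275 + 2.262 = 3.537 km/s.

Δv = 3.54 km/s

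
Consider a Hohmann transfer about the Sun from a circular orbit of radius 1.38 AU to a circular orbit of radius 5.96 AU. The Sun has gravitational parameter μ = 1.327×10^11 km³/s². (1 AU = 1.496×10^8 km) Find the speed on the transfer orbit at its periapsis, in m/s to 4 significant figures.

In km: r₁ = 1.38 × 1.496×10^8 = 2.06448×10^8 km; r₂ = 5.96 × 1.496×10^8 = 8.91616×10^8 km.
Semi-major axis of the transfer orbit: a_t = (2.06448×10^8 + 8.91616×10^8)/2 = 5.49032×10^8 km.
The periapsis of the transfer ellipse is at r = 2.06448×10^8 km.
Applying v² = μ(2/r − 1/a_t): v = 32.31 km/s.

v = 32310 m/s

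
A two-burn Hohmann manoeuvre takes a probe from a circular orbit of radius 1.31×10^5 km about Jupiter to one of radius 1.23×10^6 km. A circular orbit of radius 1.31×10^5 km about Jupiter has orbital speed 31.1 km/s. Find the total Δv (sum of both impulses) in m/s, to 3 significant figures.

Δv = 16400 m/s

From the circular-orbit relation v² = μ/r at r = 1.31×10^5 km: μ = v²r = (31.1)² × 1.31×10^5 = 1.26705×10^8 km³/s².
The Hohmann ellipse has a_t = (r₁ + r₂)/2 = 6.805×10^5 km.
At r₁ the circular-orbit speed is v₁ = √(μ/r₁) = 31.10 km/s.
Transfer-orbit speed at r₁ (vis-viva): v_p = √[μ(2/r₁ − 1/a_t)] = 41.81 km/s.
First burn Δv₁ = |v_p − v₁| = 10.71 km/s.
Circular speed at r₂: v₂ = √(μ/r₂) = 10.149 km/s.
Transfer-orbit speed at r₂: v_a = √[μ(2/r₂ − 1/a_t)] = 4.4531 km/s.
Second burn Δv₂ = |v₂ − v_a| = 5.696 km/s.
Δv = Δv₁ + Δv₂ = 10.71 + 5.696 = 16.41 km/s.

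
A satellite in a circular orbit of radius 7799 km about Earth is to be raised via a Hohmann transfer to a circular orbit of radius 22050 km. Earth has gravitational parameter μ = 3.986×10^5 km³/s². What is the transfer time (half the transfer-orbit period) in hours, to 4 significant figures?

The Hohmann ellipse has a_t = (r₁ + r₂)/2 = 14924.5 km.
Transfer time t = π√(a_t³/μ) = π√((14924.5)³ / 3.986×10^5) = 9073 s.
Converting: 9073 s ÷ 3600 s/hour = 2.520 hours.

t = 2.520 hours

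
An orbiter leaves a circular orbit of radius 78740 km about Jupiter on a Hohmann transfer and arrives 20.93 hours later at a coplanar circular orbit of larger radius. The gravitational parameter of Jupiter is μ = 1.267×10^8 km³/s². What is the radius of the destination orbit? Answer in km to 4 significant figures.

r₂ = 7.567×10^5 km

Transfer time t = 20.93 hours = 75348 s, and t = π√(a_t³/μ).
So a_t = (μ t²/π²)^(1/3) = (1.267×10^8 × (75348)² / π²)^(1/3) = 4.1771×10^5 km.
Since a_t = (r₁ + r₂)/2, r₂ = 2a_t − r₁ = 2×4.1771×10^5 − 78740 = 7.5668×10^5 km.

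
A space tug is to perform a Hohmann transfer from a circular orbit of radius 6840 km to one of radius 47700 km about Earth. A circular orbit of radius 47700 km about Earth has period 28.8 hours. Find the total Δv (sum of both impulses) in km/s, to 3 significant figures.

From Kepler's third law T² = 4π²r³/μ at r = 47700 km, T = 28.8 hours = 28.8 × 3600 s = 1.0368×10^5 s: μ = 4π²r³/T² = 3.98589×10^5 km³/s².
The Hohmann ellipse has a_t = (r₁ + r₂)/2 = 27270 km.
At r₁ the circular-orbit speed is v₁ = √(μ/r₁) = 7.6337 km/s.
On the transfer ellipse at r₁, vis-viva gives v_p = √[μ(2/r₁ − 1/a_t)] = 10.096 km/s.
First burn Δv₁ = |v_p − v₁| = 2.462 km/s.
Circular speed at r₂: v₂ = √(μ/r₂) = 2.891 km/s.
Transfer-orbit speed at r₂: v_a = √[μ(2/r₂ − 1/a_t)] = 1.448 km/s.
Second burn Δv₂ = |v₂ − v_a| = 1.443 km/s.
Δv = Δv₁ + Δv₂ = 2.462 + 1.443 = 3.905 km/s.

Δv = 3.91 km/s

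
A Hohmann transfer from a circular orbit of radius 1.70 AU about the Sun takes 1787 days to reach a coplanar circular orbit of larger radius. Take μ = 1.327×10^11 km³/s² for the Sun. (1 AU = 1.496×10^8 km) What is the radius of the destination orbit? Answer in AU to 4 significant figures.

In km: r₁ = 1.70 × 1.496×10^8 = 2.5432×10^8 km.
Transfer time t = 1787 days = 1.543968×10^8 s, and t = π√(a_t³/μ).
So a_t = (μ t²/π²)^(1/3) = (1.327×10^11 × (1.543968×10^8)² / π²)^(1/3) = 6.8436×10^8 km.
Since a_t = (r₁ + r₂)/2, r₂ = 2a_t − r₁ = 2×6.8436×10^8 − 2.5432×10^8 = 1.1144×10^9 km.
In AU: r₂ = 1.1144×10^9 / 1.496×10^8 = 7.449 AU.

r₂ = 7.449 AU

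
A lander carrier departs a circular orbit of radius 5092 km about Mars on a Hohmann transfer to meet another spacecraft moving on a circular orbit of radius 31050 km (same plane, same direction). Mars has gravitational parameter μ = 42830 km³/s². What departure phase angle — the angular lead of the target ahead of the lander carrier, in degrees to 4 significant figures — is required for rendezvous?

Semi-major axis of the transfer orbit: a_t = (5092 + 31050)/2 = 18071 km.
Transfer time t = π√(a_t³/μ) = 36876.5 s.
Target angular speed ω₂ = √(μ/r₂³) = 3.78252×10^-5 rad/s.
Angle swept by the target during transfer: ω₂·t = 1.3949 rad = 79.92°.
The lander carrier traverses 180° on the transfer ellipse, so the target must lead by 180° − 79.92° = 100.1°.

φ = 100.1°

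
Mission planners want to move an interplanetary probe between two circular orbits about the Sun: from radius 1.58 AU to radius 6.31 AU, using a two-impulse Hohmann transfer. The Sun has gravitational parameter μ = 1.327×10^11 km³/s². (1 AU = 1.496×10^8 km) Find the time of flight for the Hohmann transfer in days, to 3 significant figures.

In km: r₁ = 1.58 × 1.496×10^8 = 2.36368×10^8 km; r₂ = 6.31 × 1.496×10^8 = 9.43976×10^8 km.
Semi-major axis of the transfer orbit: a_t = (2.36368×10^8 + 9.43976×10^8)/2 = 5.90172×10^8 km.
Half the transfer-orbit period gives t = π√(a_t³/μ) = 1.236×10^8 s.
Converting: 1.236×10^8 s ÷ 86400 s/day = 1430 days.

t = 1430 days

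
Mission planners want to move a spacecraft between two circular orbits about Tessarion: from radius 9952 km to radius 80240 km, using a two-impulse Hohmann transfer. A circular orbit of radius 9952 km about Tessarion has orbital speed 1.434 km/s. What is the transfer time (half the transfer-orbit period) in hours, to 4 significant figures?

From the circular-orbit relation v² = μ/r at r = 9952 km: μ = v²r = (1.434)² × 9952 = 20464.9 km³/s².
The Hohmann ellipse has a_t = (r₁ + r₂)/2 = 45096 km.
By Kepler's third law the transfer-orbit period is T = 2π√(a_t³/μ), so t = T/2 = 2.103×10^5 s.
Converting: 2.103×10^5 s ÷ 3600 s/hour = 58.42 hours.

t = 58.42 hours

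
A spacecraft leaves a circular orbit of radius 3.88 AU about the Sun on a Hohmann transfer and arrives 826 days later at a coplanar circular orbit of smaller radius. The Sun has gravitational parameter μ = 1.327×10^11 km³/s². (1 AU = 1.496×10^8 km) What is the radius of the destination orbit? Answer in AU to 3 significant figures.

r₂ = 1.59 AU

In km: r₁ = 3.88 × 1.496×10^8 = 5.80448×10^8 km.
Transfer time t = 826 days = 7.13664×10^7 s, and t = π√(a_t³/μ).
So a_t = (μ t²/π²)^(1/3) = (1.327×10^11 × (7.13664×10^7)² / π²)^(1/3) = 4.0912×10^8 km.
Since a_t = (r₁ + r₂)/2, r₂ = 2a_t − r₁ = 2×4.0912×10^8 − 5.80448×10^8 = 2.37792×10^8 km.
In AU: r₂ = 2.37792×10^8 / 1.496×10^8 = 1.59 AU.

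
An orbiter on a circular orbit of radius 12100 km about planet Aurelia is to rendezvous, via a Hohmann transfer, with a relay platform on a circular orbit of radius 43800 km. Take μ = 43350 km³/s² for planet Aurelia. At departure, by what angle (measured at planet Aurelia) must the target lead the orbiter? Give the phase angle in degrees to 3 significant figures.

Transfer-ellipse semi-major axis a_t = (r₁ + r₂)/2 = (12100 + 43800)/2 = 27950 km.
Transfer time t = π√(a_t³/μ) = 70506.3 s.
The target's mean motion on its circular orbit is ω₂ = √(μ/r₂³) = 2.27135×10^-5 rad/s.
Angle swept by the target during transfer: ω₂·t = 1.60144 rad = 91.76°.
The orbiter traverses 180° on the transfer ellipse, so the target must lead by 180° − 91.76° = 88.2°.

φ = 88.2°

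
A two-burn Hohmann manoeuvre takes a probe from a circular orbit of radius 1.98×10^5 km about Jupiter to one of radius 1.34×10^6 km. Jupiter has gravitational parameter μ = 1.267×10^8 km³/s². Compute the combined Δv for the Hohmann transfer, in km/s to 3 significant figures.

Semi-major axis of the transfer orbit: a_t = (1.980×10^5 + 1.340×10^6)/2 = 7.690×10^5 km.
Circular speed at r₁: v₁ = √(μ/r₁) = √(1.267×10^8/1.980×10^5) = 25.296 km/s.
On the transfer ellipse at r₁, v² = μ(2/r − 1/a) gives v_p = √[μ(2/r₁ − 1/a_t)] = 33.392 km/s.
First burn Δv₁ = |v_p − v₁| = 8.096 km/s.
Circular speed at r₂: v₂ = √(μ/r₂) = 9.724 km/s.
Transfer-orbit speed at r₂: v_a = √[μ(2/r₂ − 1/a_t)] = 4.934 km/s.
Second burn Δv₂ = |v₂ − v_a| = 4.790 km/s.
Δv = Δv₁ + Δv₂ = 8.096 + 4.790 = 12.89 km/s.

Δv = 12.9 km/s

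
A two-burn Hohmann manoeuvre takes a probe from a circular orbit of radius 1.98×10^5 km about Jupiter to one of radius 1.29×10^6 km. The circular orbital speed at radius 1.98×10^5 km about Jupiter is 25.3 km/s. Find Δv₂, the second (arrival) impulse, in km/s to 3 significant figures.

From the circular-orbit relation v² = μ/r at r = 1.98×10^5 km: μ = v²r = (25.3)² × 1.98×10^5 = 1.26738×10^8 km³/s².
Transfer-ellipse semi-major axis a_t = (r₁ + r₂)/2 = (1.980×10^5 + 1.290×10^6)/2 = 7.440×10^5 km.
Circular speed at r = 1.290×10^6 km: v_c = √(μ/r) = 9.912 km/s.
Transfer-orbit speed at the same r (vis-viva, a = a_t): v_t = √[μ(2/r − 1/a_t)] = 5.113 km/s.
Δv₂ = |v_t − v_c| = |5.113 − 9.912| = 4.799 km/s.

Δv₂ = 4.80 km/s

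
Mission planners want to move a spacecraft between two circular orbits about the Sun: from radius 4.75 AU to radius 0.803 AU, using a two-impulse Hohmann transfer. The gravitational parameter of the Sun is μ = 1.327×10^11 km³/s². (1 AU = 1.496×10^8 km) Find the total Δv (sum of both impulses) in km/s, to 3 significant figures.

Δv = 16.6 km/s

In km: r₁ = 4.75 × 1.496×10^8 = 7.106×10^8 km; r₂ = 0.803 × 1.496×10^8 = 1.201288×10^8 km.
The Hohmann ellipse has a_t = (r₁ + r₂)/2 = 4.153644×10^8 km.
At r₁ the circular-orbit speed is v₁ = √(μ/r₁) = 13.66542 km/s.
Transfer-orbit speed at r₁ (vis-viva equation): v_a = √[μ(2/r₁ − 1/a_t)] = 7.349060 km/s.
First burn Δv₁ = |v_a − v₁| = 6.3164 km/s.
Circular speed at r₂: v₂ = √(μ/r₂) = 33.236 km/s.
Transfer-orbit speed at r₂: v_p = √[μ(2/r₂ − 1/a_t)] = 43.472 km/s.
Second burn Δv₂ = |v₂ − v_p| = 10.236 km/s.
Total Δv = Δv₁ + Δv₂ = 16.55 km/s.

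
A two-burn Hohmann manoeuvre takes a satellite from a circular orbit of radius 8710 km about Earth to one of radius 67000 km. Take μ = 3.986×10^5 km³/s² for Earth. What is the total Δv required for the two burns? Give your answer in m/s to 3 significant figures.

Δv = 3500 m/s

Transfer-ellipse semi-major axis a_t = (r₁ + r₂)/2 = (8710 + 67000)/2 = 37855 km.
Circular speed at r₁: v₁ = √(μ/r₁) = √(3.986×10^5/8710) = 6.765 km/s.
Transfer-orbit speed at r₁ (vis-viva): v_p = √[μ(2/r₁ − 1/a_t)] = 9.000 km/s.
First burn Δv₁ = |v_p − v₁| = 2.235 km/s.
At r₂, v₂ = √(μ/r₂) = 2.439 km/s.
Transfer-orbit speed at r₂: v_a = √[μ(2/r₂ − 1/a_t)] = 1.170 km/s.
Second burn Δv₂ = |v₂ − v_a| = 1.269 km/s.
Δv = Δv₁ + Δv₂ = 2.235 + 1.269 = 3.504 km/s.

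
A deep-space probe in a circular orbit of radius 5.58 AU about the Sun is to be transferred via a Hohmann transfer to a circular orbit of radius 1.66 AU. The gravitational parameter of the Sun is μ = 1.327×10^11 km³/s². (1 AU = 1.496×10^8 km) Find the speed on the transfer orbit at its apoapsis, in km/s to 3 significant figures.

v = 8.54 km/s

In km: r₁ = 5.58 × 1.496×10^8 = 8.34768×10^8 km; r₂ = 1.66 × 1.496×10^8 = 2.48336×10^8 km.
The Hohmann ellipse has a_t = (r₁ + r₂)/2 = 5.41552×10^8 km.
At apoapsis, r = 8.34768×10^8 km.
Vis-viva: v = √[μ(2/r − 1/a_t)] = √[1.327×10^11 × (2/8.34768×10^8 − 1/5.41552×10^8)] = 8.538 km/s.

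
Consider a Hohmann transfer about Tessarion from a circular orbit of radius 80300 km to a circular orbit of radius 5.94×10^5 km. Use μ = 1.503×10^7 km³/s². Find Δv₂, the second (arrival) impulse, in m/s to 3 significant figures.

Transfer-ellipse semi-major axis a_t = (r₁ + r₂)/2 = (80300 + 5.940×10^5)/2 = 3.3715×10^5 km.
Circular speed at r = 5.940×10^5 km: v_c = √(μ/r) = 5.030 km/s.
Transfer-orbit speed at the same r (vis-viva, a = a_t): v_t = √[μ(2/r − 1/a_t)] = 2.455 km/s.
Δv₂ = |v_t − v_c| = |2.455 − 5.030| = 2.575 km/s.

Δv₂ = 2580 m/s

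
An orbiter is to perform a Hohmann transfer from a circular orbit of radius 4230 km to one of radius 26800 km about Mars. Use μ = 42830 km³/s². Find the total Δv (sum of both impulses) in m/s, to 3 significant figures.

Δv = 1600 m/s

Semi-major axis of the transfer orbit: a_t = (4230 + 26800)/2 = 15515 km.
Circular speed at r₁: v₁ = √(μ/r₁) = √(42830/4230) = 3.182 km/s.
Transfer-orbit speed at r₁ (vis-viva equation): v_p = √[μ(2/r₁ − 1/a_t)] = 4.182 km/s.
First burn Δv₁ = |v_p − v₁| = 1.000 km/s.
Circular speed at r₂: v₂ = √(μ/r₂) = 1.2642 km/s.
Transfer-orbit speed at r₂: v_a = √[μ(2/r₂ − 1/a_t)] = 0.66009 km/s.
Second burn Δv₂ = |v₂ − v_a| = 0.6041 km/s.
Total Δv = Δv₁ + Δv₂ = 1.604 km/s.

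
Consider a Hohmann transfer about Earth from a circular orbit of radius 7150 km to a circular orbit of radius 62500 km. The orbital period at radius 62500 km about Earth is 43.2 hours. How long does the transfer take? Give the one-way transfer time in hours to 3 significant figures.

t = 8.98 hours

From Kepler's third law T² = 4π²r³/μ at r = 62500 km, T = 43.2 hours = 43.2 × 3600 s = 1.5552×10^5 s: μ = 4π²r³/T² = 3.98499×10^5 km³/s².
Transfer-ellipse semi-major axis a_t = (r₁ + r₂)/2 = (7150 + 62500)/2 = 34825 km.
Half the transfer-orbit period gives t = π√(a_t³/μ) = 32340 s.
Converting: 32340 s ÷ 3600 s/hour = 8.98 hours.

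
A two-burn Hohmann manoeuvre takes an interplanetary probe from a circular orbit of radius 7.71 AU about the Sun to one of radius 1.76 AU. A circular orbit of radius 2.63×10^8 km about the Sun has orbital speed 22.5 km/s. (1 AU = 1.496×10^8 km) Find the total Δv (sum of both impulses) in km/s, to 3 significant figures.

Δv = 10.4 km/s

From the circular-orbit relation v² = μ/r at r = 2.63×10^8 km: μ = v²r = (22.5)² × 2.63×10^8 = 1.33144×10^11 km³/s².
In km: r₁ = 7.71 × 1.496×10^8 = 1.153416×10^9 km; r₂ = 1.76 × 1.496×10^8 = 2.63296×10^8 km.
The Hohmann ellipse has a_t = (r₁ + r₂)/2 = 7.08356×10^8 km.
Circular speed at r₁: v₁ = √(μ/r₁) = √(1.33144×10^11/1.153416×10^9) = 10.744 km/s.
On the transfer ellipse at r₁, v² = μ(2/r − 1/a) gives v_a = √[μ(2/r₁ − 1/a_t)] = 6.5503 km/s.
First burn Δv₁ = |v_a − v₁| = 4.194 km/s.
At r₂, v₂ = √(μ/r₂) = 22.487 km/s.
Transfer-orbit speed at r₂: v_p = √[μ(2/r₂ − 1/a_t)] = 28.695 km/s.
Second burn Δv₂ = |v₂ − v_p| = 6.208 km/s.
Total Δv = Δv₁ + Δv₂ = 10.40 km/s.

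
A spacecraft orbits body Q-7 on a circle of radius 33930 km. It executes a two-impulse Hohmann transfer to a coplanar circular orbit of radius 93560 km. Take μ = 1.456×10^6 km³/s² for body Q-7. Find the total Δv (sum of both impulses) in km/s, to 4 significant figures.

Transfer-ellipse semi-major axis a_t = (r₁ + r₂)/2 = (33930 + 93560)/2 = 63745 km.
Circular speed at r₁: v₁ = √(μ/r₁) = √(1.456×10^6/33930) = 6.551 km/s.
Transfer-orbit speed at r₁ (vis-viva): v_p = √[μ(2/r₁ − 1/a_t)] = 7.936 km/s.
First burn Δv₁ = |v_p − v₁| = 1.385 km/s.
Circular speed at r₂: v₂ = √(μ/r₂) = 3.945 km/s.
Transfer-orbit speed at r₂: v_a = √[μ(2/r₂ − 1/a_t)] = 2.878 km/s.
Second burn Δv₂ = |v₂ − v_a| = 1.067 km/s.
Total Δv = Δv₁ + Δv₂ = 2.452 km/s.

Δv = 2.452 km/s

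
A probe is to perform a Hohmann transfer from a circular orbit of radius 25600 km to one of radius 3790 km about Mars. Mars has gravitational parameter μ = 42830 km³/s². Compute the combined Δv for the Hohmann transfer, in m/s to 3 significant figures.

Δv = 1710 m/s

The Hohmann ellipse has a_t = (r₁ + r₂)/2 = 14695 km.
At r₁ the circular-orbit speed is v₁ = √(μ/r₁) = 1.2935 km/s.
Transfer-orbit speed at r₁ (vis-viva): v_a = √[μ(2/r₁ − 1/a_t)] = 0.65688 km/s.
First burn Δv₁ = |v_a − v₁| = 0.6366 km/s.
Circular speed at r₂: v₂ = √(μ/r₂) = 3.362 km/s.
Transfer-orbit speed at r₂: v_p = √[μ(2/r₂ − 1/a_t)] = 4.437 km/s.
Second burn Δv₂ = |v₂ − v_p| = 1.075 km/s.
Δv = Δv₁ + Δv₂ = 0.6366 + 1.075 = 1.712 km/s.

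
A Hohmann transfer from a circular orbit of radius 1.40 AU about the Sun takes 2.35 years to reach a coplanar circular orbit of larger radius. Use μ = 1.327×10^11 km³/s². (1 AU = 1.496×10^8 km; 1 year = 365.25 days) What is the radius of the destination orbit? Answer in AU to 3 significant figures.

In km: r₁ = 1.40 × 1.496×10^8 = 2.0944×10^8 km.
Transfer time t = 2.35 years × 365.25 × 86400 s = 7.416036×10^7 s, and t = π√(a_t³/μ).
So a_t = (μ t²/π²)^(1/3) = (1.327×10^11 × (7.416036×10^7)² / π²)^(1/3) = 4.1973×10^8 km.
Since a_t = (r₁ + r₂)/2, r₂ = 2a_t − r₁ = 2×4.1973×10^8 − 2.0944×10^8 = 6.3002×10^8 km.
In AU: r₂ = 6.3002×10^8 / 1.496×10^8 = 4.21 AU.

r₂ = 4.21 AU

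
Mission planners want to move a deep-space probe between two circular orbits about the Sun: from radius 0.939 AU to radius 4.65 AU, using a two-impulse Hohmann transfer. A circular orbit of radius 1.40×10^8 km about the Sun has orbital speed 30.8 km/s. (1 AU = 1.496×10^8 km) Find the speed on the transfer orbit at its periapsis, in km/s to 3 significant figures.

v = 39.7 km/s

From the circular-orbit relation v² = μ/r at r = 1.40×10^8 km: μ = v²r = (30.8)² × 1.40×10^8 = 1.32810×10^11 km³/s².
In km: r₁ = 0.939 × 1.496×10^8 = 1.404744×10^8 km; r₂ = 4.65 × 1.496×10^8 = 6.9564×10^8 km.
Semi-major axis of the transfer orbit: a_t = (1.404744×10^8 + 6.9564×10^8)/2 = 4.180572×10^8 km.
At periapsis, r = 1.404744×10^8 km.
Applying v² = μ(2/r − 1/a_t): v = 39.66 km/s.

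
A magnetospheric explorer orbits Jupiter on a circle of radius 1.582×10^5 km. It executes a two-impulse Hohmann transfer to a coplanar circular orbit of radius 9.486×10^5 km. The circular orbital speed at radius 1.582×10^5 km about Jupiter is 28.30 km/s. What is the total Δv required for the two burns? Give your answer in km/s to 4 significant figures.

Δv = 14.13 km/s

From the circular-orbit relation v² = μ/r at r = 1.582×10^5 km: μ = v²r = (28.30)² × 1.582×10^5 = 1.26701×10^8 km³/s².
The Hohmann ellipse has a_t = (r₁ + r₂)/2 = 5.534×10^5 km.
At r₁ the circular-orbit speed is v₁ = √(μ/r₁) = 28.300 km/s.
Transfer-orbit speed at r₁ (v² = μ(2/r − 1/a)): v_p = √[μ(2/r₁ − 1/a_t)] = 37.052 km/s.
First burn Δv₁ = |v_p − v₁| = 8.752 km/s.
Circular speed at r₂: v₂ = √(μ/r₂) = 11.557 km/s.
Transfer-orbit speed at r₂: v_a = √[μ(2/r₂ − 1/a_t)] = 6.1792 km/s.
Second burn Δv₂ = |v₂ − v_a| = 5.378 km/s.
Δv = Δv₁ + Δv₂ = 8.752 + 5.378 = 14.13 km/s.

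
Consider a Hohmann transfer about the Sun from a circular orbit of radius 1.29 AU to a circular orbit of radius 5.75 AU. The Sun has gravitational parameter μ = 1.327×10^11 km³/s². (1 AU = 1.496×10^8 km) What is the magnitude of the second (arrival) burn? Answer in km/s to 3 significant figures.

In km: r₁ = 1.29 × 1.496×10^8 = 1.92984×10^8 km; r₂ = 5.75 × 1.496×10^8 = 8.602×10^8 km.
Transfer-ellipse semi-major axis a_t = (r₁ + r₂)/2 = (1.92984×10^8 + 8.602×10^8)/2 = 5.26592×10^8 km.
Circular speed at r = 8.602×10^8 km: v_c = √(μ/r) = 12.42 km/s.
Vis-viva on the transfer ellipse at r = 8.602×10^8 km gives v_t = √[μ(2/r − 1/a_t)] = 7.519 km/s.
Δv₂ = |v_t − v_c| = |7.519 − 12.42| = 4.901 km/s.

Δv₂ = 4.90 km/s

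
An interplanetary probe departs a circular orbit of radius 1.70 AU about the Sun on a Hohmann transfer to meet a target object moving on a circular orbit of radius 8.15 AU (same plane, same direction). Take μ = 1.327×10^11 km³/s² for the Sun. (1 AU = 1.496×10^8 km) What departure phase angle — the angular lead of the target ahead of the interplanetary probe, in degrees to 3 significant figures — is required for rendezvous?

φ = 95.4°

In km: r₁ = 1.70 × 1.496×10^8 = 2.5432×10^8 km; r₂ = 8.15 × 1.496×10^8 = 1.21924×10^9 km.
Transfer-ellipse semi-major axis a_t = (r₁ + r₂)/2 = (2.5432×10^8 + 1.21924×10^9)/2 = 7.3678×10^8 km.
Transfer time t = π√(a_t³/μ) = 1.7247×10^8 s.
The target's mean motion on its circular orbit is ω₂ = √(μ/r₂³) = 8.5566×10^-9 rad/s.
Angle swept by the target during transfer: ω₂·t = 1.4758 rad = 84.56°.
Arrival is 180° from departure on the ellipse, so φ = 180° − 84.56° = 95.4°.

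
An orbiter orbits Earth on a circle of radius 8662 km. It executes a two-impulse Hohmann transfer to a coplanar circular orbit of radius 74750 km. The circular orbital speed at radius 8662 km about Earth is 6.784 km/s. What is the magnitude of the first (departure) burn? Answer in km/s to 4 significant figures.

Δv₁ = 2.298 km/s

From the circular-orbit relation v² = μ/r at r = 8662 km: μ = v²r = (6.784)² × 8662 = 3.98648×10^5 km³/s².
The Hohmann ellipse has a_t = (r₁ + r₂)/2 = 41706 km.
On the circular orbit at r = 8662 km, v_c = √(μ/r) = 6.784 km/s.
Vis-viva on the transfer ellipse at r = 8662 km gives v_t = √[μ(2/r − 1/a_t)] = 9.082 km/s.
Δv₁ = |v_t − v_c| = |9.082 − 6.784| = 2.298 km/s.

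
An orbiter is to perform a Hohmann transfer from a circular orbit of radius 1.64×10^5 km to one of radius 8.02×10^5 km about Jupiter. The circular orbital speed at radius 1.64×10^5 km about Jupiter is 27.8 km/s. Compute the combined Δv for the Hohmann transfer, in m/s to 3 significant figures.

From the circular-orbit relation v² = μ/r at r = 1.64×10^5 km: μ = v²r = (27.8)² × 1.64×10^5 = 1.26746×10^8 km³/s².
Semi-major axis of the transfer orbit: a_t = (1.640×10^5 + 8.020×10^5)/2 = 4.830×10^5 km.
Circular speed at r₁: v₁ = √(μ/r₁) = √(1.26746×10^8/1.640×10^5) = 27.800 km/s.
Transfer-orbit speed at r₁ (vis-viva equation): v_p = √[μ(2/r₁ − 1/a_t)] = 35.823 km/s.
First burn Δv₁ = |v_p − v₁| = 8.023 km/s.
At r₂, v₂ = √(μ/r₂) = 12.571 km/s.
Transfer-orbit speed at r₂: v_a = √[μ(2/r₂ − 1/a_t)] = 7.3253 km/s.
Second burn Δv₂ = |v₂ − v_a| = 5.246 km/s.
Δv = Δv₁ + Δv₂ = 8.023 + 5.246 = 13.27 km/s.

Δv = 13300 m/s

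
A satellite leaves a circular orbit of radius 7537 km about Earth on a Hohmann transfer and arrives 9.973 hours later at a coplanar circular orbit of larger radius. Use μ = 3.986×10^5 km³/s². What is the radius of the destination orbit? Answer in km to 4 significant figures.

r₂ = 67140 km

Transfer time t = 9.973 hours = 35902.8 s, and t = π√(a_t³/μ).
So a_t = (μ t²/π²)^(1/3) = (3.986×10^5 × (35902.8)² / π²)^(1/3) = 37339 km.
Since a_t = (r₁ + r₂)/2, r₂ = 2a_t − r₁ = 2×37339 − 7537 = 67141 km.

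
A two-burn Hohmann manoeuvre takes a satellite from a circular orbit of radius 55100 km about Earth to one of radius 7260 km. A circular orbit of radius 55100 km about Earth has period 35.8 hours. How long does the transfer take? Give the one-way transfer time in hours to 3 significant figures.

t = 7.62 hours

From Kepler's third law T² = 4π²r³/μ at r = 55100 km, T = 35.8 hours = 35.8 × 3600 s = 1.2888×10^5 s: μ = 4π²r³/T² = 3.97597×10^5 km³/s².
Transfer-ellipse semi-major axis a_t = (r₁ + r₂)/2 = (55100 + 7260)/2 = 31180 km.
Transfer time t = π√(a_t³/μ) = π√((31180)³ / 3.97597×10^5) = 27430 s.
Converting: 27430 s ÷ 3600 s/hour = 7.62 hours.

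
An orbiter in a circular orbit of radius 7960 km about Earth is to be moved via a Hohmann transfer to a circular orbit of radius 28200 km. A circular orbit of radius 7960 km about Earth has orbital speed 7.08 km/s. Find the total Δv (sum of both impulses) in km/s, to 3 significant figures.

Δv = 3.03 km/s

From the circular-orbit relation v² = μ/r at r = 7960 km: μ = v²r = (7.08)² × 7960 = 3.99006×10^5 km³/s².
Semi-major axis of the transfer orbit: a_t = (7960 + 28200)/2 = 18080 km.
Circular speed at r₁: v₁ = √(μ/r₁) = √(3.99006×10^5/7960) = 7.080 km/s.
Transfer-orbit speed at r₁ (vis-viva): v_p = √[μ(2/r₁ − 1/a_t)] = 8.842 km/s.
First burn Δv₁ = |v_p − v₁| = 1.762 km/s.
Circular speed at r₂: v₂ = √(μ/r₂) = 3.762 km/s.
Transfer-orbit speed at r₂: v_a = √[μ(2/r₂ − 1/a_t)] = 2.496 km/s.
Second burn Δv₂ = |v₂ − v_a| = 1.266 km/s.
Total Δv = Δv₁ + Δv₂ = 3.028 km/s.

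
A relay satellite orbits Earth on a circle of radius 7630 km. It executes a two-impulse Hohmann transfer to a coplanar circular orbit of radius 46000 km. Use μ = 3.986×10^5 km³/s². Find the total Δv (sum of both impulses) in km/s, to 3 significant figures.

Δv = 3.61 km/s

The Hohmann ellipse has a_t = (r₁ + r₂)/2 = 26815 km.
At r₁ the circular-orbit speed is v₁ = √(μ/r₁) = 7.228 km/s.
On the transfer ellipse at r₁, vis-viva gives v_p = √[μ(2/r₁ − 1/a_t)] = 9.467 km/s.
First burn Δv₁ = |v_p − v₁| = 2.239 km/s.
At r₂, v₂ = √(μ/r₂) = 2.94367 km/s.
Transfer-orbit speed at r₂: v_a = √[μ(2/r₂ − 1/a_t)] = 1.57023 km/s.
Second burn Δv₂ = |v₂ − v_a| = 1.373 km/s.
Total Δv = Δv₁ + Δv₂ = 3.612 km/s.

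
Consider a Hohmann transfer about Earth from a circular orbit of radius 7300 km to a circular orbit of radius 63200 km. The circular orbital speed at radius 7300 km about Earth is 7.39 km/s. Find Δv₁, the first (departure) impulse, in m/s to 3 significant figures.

Δv₁ = 2510 m/s

From the circular-orbit relation v² = μ/r at r = 7300 km: μ = v²r = (7.39)² × 7300 = 3.98668×10^5 km³/s².
Transfer-ellipse semi-major axis a_t = (r₁ + r₂)/2 = (7300 + 63200)/2 = 35250 km.
On the circular orbit at r = 7300 km, v_c = √(μ/r) = 7.390 km/s.
Vis-viva on the transfer ellipse at r = 7300 km gives v_t = √[μ(2/r − 1/a_t)] = 9.895 km/s.
Δv₁ = |v_t − v_c| = |9.895 − 7.390| = 2.505 km/s.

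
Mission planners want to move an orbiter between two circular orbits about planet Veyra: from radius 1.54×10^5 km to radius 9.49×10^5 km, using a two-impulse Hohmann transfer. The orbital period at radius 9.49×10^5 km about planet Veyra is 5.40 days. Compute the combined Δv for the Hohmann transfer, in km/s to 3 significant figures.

From Kepler's third law T² = 4π²r³/μ at r = 9.49×10^5 km, T = 5.40 days = 5.40 × 86400 s = 4.6656×10^5 s: μ = 4π²r³/T² = 1.55004×10^8 km³/s².
The Hohmann ellipse has a_t = (r₁ + r₂)/2 = 5.515×10^5 km.
Circular speed at r₁: v₁ = √(μ/r₁) = √(1.55004×10^8/1.540×10^5) = 31.726 km/s.
Transfer-orbit speed at r₁ (vis-viva): v_p = √[μ(2/r₁ − 1/a_t)] = 41.617 km/s.
First burn Δv₁ = |v_p − v₁| = 9.891 km/s.
At r₂, v₂ = √(μ/r₂) = 12.78 km/s.
Transfer-orbit speed at r₂: v_a = √[μ(2/r₂ − 1/a_t)] = 6.753 km/s.
Second burn Δv₂ = |v₂ − v_a| = 6.027 km/s.
Total Δv = Δv₁ + Δv₂ = 15.92 km/s.

Δv = 15.9 km/s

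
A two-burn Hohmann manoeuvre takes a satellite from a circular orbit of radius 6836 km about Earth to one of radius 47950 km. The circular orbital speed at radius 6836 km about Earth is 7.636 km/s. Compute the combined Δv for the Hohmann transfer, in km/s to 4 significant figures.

Δv = 3.910 km/s

From the circular-orbit relation v² = μ/r at r = 6836 km: μ = v²r = (7.636)² × 6836 = 3.98597×10^5 km³/s².
Semi-major axis of the transfer orbit: a_t = (6836 + 47950)/2 = 27393 km.
Circular speed at r₁: v₁ = √(μ/r₁) = √(3.98597×10^5/6836) = 7.6360 km/s.
Transfer-orbit speed at r₁ (vis-viva): v_p = √[μ(2/r₁ − 1/a_t)] = 10.103 km/s.
First burn Δv₁ = |v_p − v₁| = 2.467 km/s.
Circular speed at r₂: v₂ = √(μ/r₂) = 2.883 km/s.
Transfer-orbit speed at r₂: v_a = √[μ(2/r₂ − 1/a_t)] = 1.440 km/s.
Second burn Δv₂ = |v₂ − v_a| = 1.443 km/s.
Total Δv = Δv₁ + Δv₂ = 3.910 km/s.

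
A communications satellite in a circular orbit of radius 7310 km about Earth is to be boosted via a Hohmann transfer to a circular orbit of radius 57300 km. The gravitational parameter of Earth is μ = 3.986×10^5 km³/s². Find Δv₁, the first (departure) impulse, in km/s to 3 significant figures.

The Hohmann ellipse has a_t = (r₁ + r₂)/2 = 32305 km.
Circular speed at r = 7310 km: v_c = √(μ/r) = 7.3843 km/s.
Vis-viva on the transfer ellipse at r = 7310 km gives v_t = √[μ(2/r − 1/a_t)] = 9.8345 km/s.
Δv₁ = |v_t − v_c| = |9.8345 − 7.3843| = 2.450 km/s.

Δv₁ = 2.45 km/s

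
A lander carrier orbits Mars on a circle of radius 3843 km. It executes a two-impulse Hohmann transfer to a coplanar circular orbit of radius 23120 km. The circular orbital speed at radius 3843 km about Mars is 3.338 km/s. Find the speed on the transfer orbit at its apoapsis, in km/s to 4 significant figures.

From the circular-orbit relation v² = μ/r at r = 3843 km: μ = v²r = (3.338)² × 3843 = 42819.6 km³/s².
Semi-major axis of the transfer orbit: a_t = (3843 + 23120)/2 = 13481.5 km.
At apoapsis, r = 23120 km.
Vis-viva: v = √[μ(2/r − 1/a_t)] = √[42819.6 × (2/23120 − 1/13481.5)] = 0.7266 km/s.

v = 0.7266 km/s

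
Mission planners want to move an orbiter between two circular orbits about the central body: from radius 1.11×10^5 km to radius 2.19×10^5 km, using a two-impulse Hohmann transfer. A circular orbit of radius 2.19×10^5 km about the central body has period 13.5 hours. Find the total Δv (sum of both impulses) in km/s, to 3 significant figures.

From Kepler's third law T² = 4π²r³/μ at r = 2.19×10^5 km, T = 13.5 hours = 13.5 × 3600 s = 48600 s: μ = 4π²r³/T² = 1.75558×10^8 km³/s².
Semi-major axis of the transfer orbit: a_t = (1.110×10^5 + 2.190×10^5)/2 = 1.650×10^5 km.
Circular speed at r₁: v₁ = √(μ/r₁) = √(1.75558×10^8/1.110×10^5) = 39.769 km/s.
On the transfer ellipse at r₁, v² = μ(2/r − 1/a) gives v_p = √[μ(2/r₁ − 1/a_t)] = 45.817 km/s.
First burn Δv₁ = |v_p − v₁| = 6.048 km/s.
At r₂, v₂ = √(μ/r₂) = 28.313 km/s.
Transfer-orbit speed at r₂: v_a = √[μ(2/r₂ − 1/a_t)] = 23.222 km/s.
Second burn Δv₂ = |v₂ − v_a| = 5.091 km/s.
Total Δv = Δv₁ + Δv₂ = 11.14 km/s.

Δv = 11.1 km/s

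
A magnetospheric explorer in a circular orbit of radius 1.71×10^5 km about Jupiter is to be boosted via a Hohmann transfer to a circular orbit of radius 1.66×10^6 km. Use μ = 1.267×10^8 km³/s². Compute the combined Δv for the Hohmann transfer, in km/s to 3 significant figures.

Δv = 14.4 km/s

Semi-major axis of the transfer orbit: a_t = (1.710×10^5 + 1.660×10^6)/2 = 9.155×10^5 km.
Circular speed at r₁: v₁ = √(μ/r₁) = √(1.267×10^8/1.710×10^5) = 27.220 km/s.
On the transfer ellipse at r₁, vis-viva gives v_p = √[μ(2/r₁ − 1/a_t)] = 36.653 km/s.
First burn Δv₁ = |v_p − v₁| = 9.433 km/s.
Circular speed at r₂: v₂ = √(μ/r₂) = 8.7364 km/s.
Transfer-orbit speed at r₂: v_a = √[μ(2/r₂ − 1/a_t)] = 3.7757 km/s.
Second burn Δv₂ = |v₂ − v_a| = 4.961 km/s.
Δv = Δv₁ + Δv₂ = 9.433 + 4.961 = 14.39 km/s.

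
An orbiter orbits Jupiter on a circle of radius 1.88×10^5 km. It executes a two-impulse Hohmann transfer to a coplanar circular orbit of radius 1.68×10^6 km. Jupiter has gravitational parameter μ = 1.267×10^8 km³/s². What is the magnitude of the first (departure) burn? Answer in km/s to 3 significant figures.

Transfer-ellipse semi-major axis a_t = (r₁ + r₂)/2 = (1.880×10^5 + 1.680×10^6)/2 = 9.340×10^5 km.
Circular speed at r = 1.880×10^5 km: v_c = √(μ/r) = 25.960 km/s.
Vis-viva on the transfer ellipse at r = 1.880×10^5 km gives v_t = √[μ(2/r − 1/a_t)] = 34.817 km/s.
Δv₁ = |v_t − v_c| = |34.817 − 25.960| = 8.857 km/s.

Δv₁ = 8.86 km/s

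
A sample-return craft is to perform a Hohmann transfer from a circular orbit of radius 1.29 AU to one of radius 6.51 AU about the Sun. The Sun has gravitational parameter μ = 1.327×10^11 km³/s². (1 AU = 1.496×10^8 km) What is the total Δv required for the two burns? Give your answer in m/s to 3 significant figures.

Δv = 12600 m/s

In km: r₁ = 1.29 × 1.496×10^8 = 1.92984×10^8 km; r₂ = 6.51 × 1.496×10^8 = 9.73896×10^8 km.
The Hohmann ellipse has a_t = (r₁ + r₂)/2 = 5.8344×10^8 km.
At r₁ the circular-orbit speed is v₁ = √(μ/r₁) = 26.2225 km/s.
On the transfer ellipse at r₁, vis-viva gives v_p = √[μ(2/r₁ − 1/a_t)] = 33.8792 km/s.
First burn Δv₁ = |v_p − v₁| = 7.657 km/s.
At r₂, v₂ = √(μ/r₂) = 11.673 km/s.
Transfer-orbit speed at r₂: v_a = √[μ(2/r₂ − 1/a_t)] = 6.7134 km/s.
Second burn Δv₂ = |v₂ − v_a| = 4.960 km/s.
Total Δv = Δv₁ + Δv₂ = 12.62 km/s.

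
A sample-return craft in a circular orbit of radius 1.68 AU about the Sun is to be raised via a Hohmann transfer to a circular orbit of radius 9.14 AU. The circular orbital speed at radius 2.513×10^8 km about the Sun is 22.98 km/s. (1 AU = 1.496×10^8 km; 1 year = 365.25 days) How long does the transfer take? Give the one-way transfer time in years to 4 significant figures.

t = 6.292 years

From the circular-orbit relation v² = μ/r at r = 2.513×10^8 km: μ = v²r = (22.98)² × 2.513×10^8 = 1.32707×10^11 km³/s².
In km: r₁ = 1.68 × 1.496×10^8 = 2.51328×10^8 km; r₂ = 9.14 × 1.496×10^8 = 1.367344×10^9 km.
Semi-major axis of the transfer orbit: a_t = (2.51328×10^8 + 1.367344×10^9)/2 = 8.09336×10^8 km.
Half the transfer-orbit period gives t = π√(a_t³/μ) = 1.9856×10^8 s.
Converting: 1.9856×10^8 s ÷ 3.15576×10^7 s/year (365.25 × 86400) = 6.292 years.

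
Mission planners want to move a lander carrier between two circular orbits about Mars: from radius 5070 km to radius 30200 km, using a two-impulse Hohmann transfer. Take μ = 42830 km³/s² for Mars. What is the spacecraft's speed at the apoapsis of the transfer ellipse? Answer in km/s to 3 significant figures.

Transfer-ellipse semi-major axis a_t = (r₁ + r₂)/2 = (5070 + 30200)/2 = 17635 km.
The apoapsis of the transfer ellipse is at r = 30200 km.
Applying v² = μ(2/r − 1/a_t): v = 0.6385 km/s.

v = 0.639 km/s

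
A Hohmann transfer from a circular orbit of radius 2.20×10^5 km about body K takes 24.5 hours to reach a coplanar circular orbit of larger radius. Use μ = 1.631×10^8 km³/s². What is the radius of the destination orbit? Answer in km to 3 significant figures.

r₂ = 7.89×10^5 km

Transfer time t = 24.5 hours = 88200 s, and t = π√(a_t³/μ).
So a_t = (μ t²/π²)^(1/3) = (1.631×10^8 × (88200)² / π²)^(1/3) = 5.0470×10^5 km.
Since a_t = (r₁ + r₂)/2, r₂ = 2a_t − r₁ = 2×5.0470×10^5 − 2.200×10^5 = 7.894×10^5 km.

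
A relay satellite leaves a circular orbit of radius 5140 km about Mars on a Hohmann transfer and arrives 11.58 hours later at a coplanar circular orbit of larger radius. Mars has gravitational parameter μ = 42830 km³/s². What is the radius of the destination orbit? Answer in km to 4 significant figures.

Transfer time t = 11.58 hours = 41688 s, and t = π√(a_t³/μ).
So a_t = (μ t²/π²)^(1/3) = (42830 × (41688)² / π²)^(1/3) = 19611 km.
Since a_t = (r₁ + r₂)/2, r₂ = 2a_t − r₁ = 2×19611 − 5140 = 34082 km.

r₂ = 34080 km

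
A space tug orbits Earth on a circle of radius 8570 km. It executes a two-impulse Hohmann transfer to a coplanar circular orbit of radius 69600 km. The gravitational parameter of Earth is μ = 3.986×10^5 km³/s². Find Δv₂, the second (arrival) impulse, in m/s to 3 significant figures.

Semi-major axis of the transfer orbit: a_t = (8570 + 69600)/2 = 39085 km.
On the circular orbit at r = 69600 km, v_c = √(μ/r) = 2.39312 km/s.
Vis-viva on the transfer ellipse at r = 69600 km gives v_t = √[μ(2/r − 1/a_t)] = 1.12060 km/s.
Δv₂ = |v_t − v_c| = |1.12060 − 2.39312| = 1.273 km/s.

Δv₂ = 1270 m/s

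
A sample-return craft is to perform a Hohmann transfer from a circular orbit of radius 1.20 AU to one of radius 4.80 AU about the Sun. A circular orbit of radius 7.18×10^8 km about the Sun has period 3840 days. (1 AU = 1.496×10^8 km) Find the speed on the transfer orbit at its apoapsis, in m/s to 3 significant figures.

From Kepler's third law T² = 4π²r³/μ at r = 7.18×10^8 km, T = 3840 days = 3840 × 86400 s = 3.31776×10^8 s: μ = 4π²r³/T² = 1.32753×10^11 km³/s².
In km: r₁ = 1.20 × 1.496×10^8 = 1.7952×10^8 km; r₂ = 4.80 × 1.496×10^8 = 7.1808×10^8 km.
The Hohmann ellipse has a_t = (r₁ + r₂)/2 = 4.488×10^8 km.
At apoapsis, r = 7.1808×10^8 km.
From the vis-viva equation, v = √[μ(2/r − 1/a_t)] = 8.599 km/s.

v = 8600 m/s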